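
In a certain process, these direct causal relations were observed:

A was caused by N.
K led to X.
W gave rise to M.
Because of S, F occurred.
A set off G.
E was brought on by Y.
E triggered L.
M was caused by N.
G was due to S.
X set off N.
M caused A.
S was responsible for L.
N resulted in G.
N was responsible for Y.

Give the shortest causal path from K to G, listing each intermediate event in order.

K → X
X → N
N → G
Length: 3 steps.

K → X → N → G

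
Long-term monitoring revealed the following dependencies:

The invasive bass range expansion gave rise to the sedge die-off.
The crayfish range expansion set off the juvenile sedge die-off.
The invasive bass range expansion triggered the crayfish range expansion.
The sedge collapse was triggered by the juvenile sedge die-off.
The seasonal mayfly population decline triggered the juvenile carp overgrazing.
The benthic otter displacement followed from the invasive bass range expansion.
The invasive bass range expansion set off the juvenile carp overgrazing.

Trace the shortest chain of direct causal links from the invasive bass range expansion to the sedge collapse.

the invasive bass range expansion → the crayfish range expansion → the juvenile sedge die-off → the sedge collapse

the invasive bass range expansion → the crayfish range expansion
the crayfish range expansion → the juvenile sedge die-off
the juvenile sedge die-off → the sedge collapse
Length: 3 steps.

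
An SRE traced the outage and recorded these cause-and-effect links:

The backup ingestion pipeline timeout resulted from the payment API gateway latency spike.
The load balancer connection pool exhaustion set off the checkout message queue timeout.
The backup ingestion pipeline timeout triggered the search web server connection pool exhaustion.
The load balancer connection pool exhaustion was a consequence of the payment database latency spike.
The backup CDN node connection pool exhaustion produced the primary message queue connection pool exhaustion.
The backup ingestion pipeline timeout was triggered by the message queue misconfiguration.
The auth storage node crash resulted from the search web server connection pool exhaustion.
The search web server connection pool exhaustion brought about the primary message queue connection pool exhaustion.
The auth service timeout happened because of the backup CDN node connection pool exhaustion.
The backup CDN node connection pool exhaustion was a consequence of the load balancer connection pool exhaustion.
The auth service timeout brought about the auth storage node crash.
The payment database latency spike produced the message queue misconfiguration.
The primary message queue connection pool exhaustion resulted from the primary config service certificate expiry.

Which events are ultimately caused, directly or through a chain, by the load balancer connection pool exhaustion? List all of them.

Direct effects: the backup CDN node connection pool exhaustion, the checkout message queue timeout.
2 steps out: the auth service timeout, the primary message queue connection pool exhaustion.
3 steps out: the auth storage node crash.
Not reachable from it: the payment database latency spike, the payment API gateway latency spike, the message queue misconfiguration, the backup ingestion pipeline timeout, the search web server connection pool exhaustion, the primary config service certificate expiry.

the auth service timeout, the auth storage node crash, the backup CDN node connection pool exhaustion, the checkout message queue timeout, the primary message queue connection pool exhaustion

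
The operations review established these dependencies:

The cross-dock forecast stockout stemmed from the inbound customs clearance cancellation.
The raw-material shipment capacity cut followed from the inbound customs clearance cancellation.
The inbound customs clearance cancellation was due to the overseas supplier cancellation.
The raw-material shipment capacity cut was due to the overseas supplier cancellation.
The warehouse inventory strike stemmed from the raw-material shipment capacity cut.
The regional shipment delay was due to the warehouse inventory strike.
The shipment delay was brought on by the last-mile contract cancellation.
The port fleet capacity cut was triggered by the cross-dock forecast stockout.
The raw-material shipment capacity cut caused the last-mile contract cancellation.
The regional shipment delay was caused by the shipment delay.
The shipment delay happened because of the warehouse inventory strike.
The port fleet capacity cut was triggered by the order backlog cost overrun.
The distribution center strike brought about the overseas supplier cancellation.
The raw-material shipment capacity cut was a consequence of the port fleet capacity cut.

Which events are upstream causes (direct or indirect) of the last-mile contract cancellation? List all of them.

the cross-dock forecast stockout, the distribution center strike, the inbound customs clearance cancellation, the order backlog cost overrun, the overseas supplier cancellation, the port fleet capacity cut, the raw-material shipment capacity cut

Immediate cause of the last-mile contract cancellation: the raw-material shipment capacity cut.
Further upstream: the distribution center strike, the overseas supplier cancellation, the inbound customs clearance cancellation, the cross-dock forecast stockout, the port fleet capacity cut, the order backlog cost overrun.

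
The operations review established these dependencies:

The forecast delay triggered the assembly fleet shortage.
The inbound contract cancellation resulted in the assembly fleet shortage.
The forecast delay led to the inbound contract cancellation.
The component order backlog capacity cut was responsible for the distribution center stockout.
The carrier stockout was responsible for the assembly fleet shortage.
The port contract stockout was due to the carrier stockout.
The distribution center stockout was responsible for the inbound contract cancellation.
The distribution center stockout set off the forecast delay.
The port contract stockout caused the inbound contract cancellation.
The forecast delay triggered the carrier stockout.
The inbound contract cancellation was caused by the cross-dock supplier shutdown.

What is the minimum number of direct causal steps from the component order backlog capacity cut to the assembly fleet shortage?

3

Shortest chain: the component order backlog capacity cut → the distribution center stockout → the forecast delay → the assembly fleet shortage.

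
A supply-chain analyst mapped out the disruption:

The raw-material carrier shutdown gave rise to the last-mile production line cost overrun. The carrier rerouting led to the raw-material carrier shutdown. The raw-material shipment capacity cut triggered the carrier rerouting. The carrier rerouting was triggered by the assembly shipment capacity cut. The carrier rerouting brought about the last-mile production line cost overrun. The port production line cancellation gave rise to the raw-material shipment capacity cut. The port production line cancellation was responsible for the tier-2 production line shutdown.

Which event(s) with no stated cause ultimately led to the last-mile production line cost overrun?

the assembly shipment capacity cut, the port production line cancellation

Tracing upstream from the last-mile production line cost overrun: the last-mile production line cost overrun ← the carrier rerouting ← the raw-material shipment capacity cut ← the port production line cancellation.
A separate upstream branch: the last-mile production line cost overrun ← the carrier rerouting ← the assembly shipment capacity cut.
Each of those chain origins has no stated cause.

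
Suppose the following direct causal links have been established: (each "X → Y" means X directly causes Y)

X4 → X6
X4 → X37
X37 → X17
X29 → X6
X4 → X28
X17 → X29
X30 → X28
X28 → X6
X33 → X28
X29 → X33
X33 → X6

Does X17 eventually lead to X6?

Yes

There is a causal chain: X17 → X29 → X6.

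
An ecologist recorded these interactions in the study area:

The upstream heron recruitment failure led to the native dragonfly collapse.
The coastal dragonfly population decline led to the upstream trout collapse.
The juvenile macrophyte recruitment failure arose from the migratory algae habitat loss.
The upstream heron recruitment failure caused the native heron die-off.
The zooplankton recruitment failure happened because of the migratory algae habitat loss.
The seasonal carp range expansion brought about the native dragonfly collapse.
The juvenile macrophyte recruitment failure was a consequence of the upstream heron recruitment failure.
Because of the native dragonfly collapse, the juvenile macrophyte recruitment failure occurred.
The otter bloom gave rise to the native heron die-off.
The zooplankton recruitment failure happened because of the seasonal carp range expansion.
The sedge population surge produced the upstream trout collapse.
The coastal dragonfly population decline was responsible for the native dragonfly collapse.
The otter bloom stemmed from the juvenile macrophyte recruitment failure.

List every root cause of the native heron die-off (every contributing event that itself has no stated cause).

the coastal dragonfly population decline, the migratory algae habitat loss, the seasonal carp range expansion, the upstream heron recruitment failure

Tracing upstream from the native heron die-off: the native heron die-off ← the otter bloom ← the juvenile macrophyte recruitment failure ← the migratory algae habitat loss.
A separate upstream branch: the native heron die-off ← the otter bloom ← the juvenile macrophyte recruitment failure ← the native dragonfly collapse ← the seasonal carp range expansion.
A separate upstream branch: the native heron die-off ← the otter bloom ← the juvenile macrophyte recruitment failure ← the native dragonfly collapse ← the coastal dragonfly population decline.
A separate upstream branch: the native heron die-off ← the upstream heron recruitment failure.
Each of those chain origins has no stated cause.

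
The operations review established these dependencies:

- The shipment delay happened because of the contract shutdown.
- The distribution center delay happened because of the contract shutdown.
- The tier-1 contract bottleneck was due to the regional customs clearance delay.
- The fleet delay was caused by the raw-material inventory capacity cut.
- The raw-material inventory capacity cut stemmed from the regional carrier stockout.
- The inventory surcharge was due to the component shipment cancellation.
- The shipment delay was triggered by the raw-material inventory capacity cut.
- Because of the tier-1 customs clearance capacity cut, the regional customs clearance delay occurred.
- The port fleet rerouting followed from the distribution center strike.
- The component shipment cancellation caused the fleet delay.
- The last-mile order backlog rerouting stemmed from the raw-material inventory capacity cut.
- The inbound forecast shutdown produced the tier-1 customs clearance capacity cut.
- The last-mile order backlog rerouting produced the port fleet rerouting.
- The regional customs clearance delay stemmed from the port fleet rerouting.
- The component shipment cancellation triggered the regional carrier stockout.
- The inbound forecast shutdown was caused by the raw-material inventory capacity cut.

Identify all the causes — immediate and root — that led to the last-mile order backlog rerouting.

the component shipment cancellation, the raw-material inventory capacity cut, the regional carrier stockout

Immediate cause of the last-mile order backlog rerouting: the raw-material inventory capacity cut.
Further upstream: the component shipment cancellation, the regional carrier stockout.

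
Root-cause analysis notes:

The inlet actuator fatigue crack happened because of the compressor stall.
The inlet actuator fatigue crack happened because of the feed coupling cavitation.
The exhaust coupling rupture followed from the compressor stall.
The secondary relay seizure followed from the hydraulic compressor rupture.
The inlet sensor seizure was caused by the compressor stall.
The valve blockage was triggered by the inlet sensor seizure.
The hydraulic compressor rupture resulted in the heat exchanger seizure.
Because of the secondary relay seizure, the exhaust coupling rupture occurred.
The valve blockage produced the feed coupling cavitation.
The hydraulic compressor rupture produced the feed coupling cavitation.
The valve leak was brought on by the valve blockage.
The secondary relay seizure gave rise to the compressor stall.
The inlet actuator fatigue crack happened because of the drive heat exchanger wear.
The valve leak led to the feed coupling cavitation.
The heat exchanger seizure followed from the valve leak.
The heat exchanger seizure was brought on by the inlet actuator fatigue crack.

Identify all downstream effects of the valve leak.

Direct effects: the feed coupling cavitation, the heat exchanger seizure.
2 steps out: the inlet actuator fatigue crack.
Not reachable from it: the hydraulic compressor rupture, the secondary relay seizure, the compressor stall, the exhaust coupling rupture, the inlet sensor seizure, the valve blockage, the drive heat exchanger wear.

the feed coupling cavitation, the heat exchanger seizure, the inlet actuator fatigue crack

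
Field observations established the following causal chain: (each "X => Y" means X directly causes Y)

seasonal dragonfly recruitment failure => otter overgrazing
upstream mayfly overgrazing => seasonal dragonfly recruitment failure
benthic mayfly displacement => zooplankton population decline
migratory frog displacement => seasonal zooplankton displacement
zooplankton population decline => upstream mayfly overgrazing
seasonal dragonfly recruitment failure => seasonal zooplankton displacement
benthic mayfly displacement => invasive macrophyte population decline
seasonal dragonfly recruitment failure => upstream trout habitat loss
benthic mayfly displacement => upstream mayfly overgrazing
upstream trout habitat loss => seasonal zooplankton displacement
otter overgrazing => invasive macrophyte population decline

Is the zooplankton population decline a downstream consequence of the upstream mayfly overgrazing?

The upstream mayfly overgrazing leads to the seasonal dragonfly recruitment failure, the upstream trout habitat loss, the otter overgrazing, the invasive macrophyte population decline, the seasonal zooplankton displacement; the zooplankton population decline is not among them.

No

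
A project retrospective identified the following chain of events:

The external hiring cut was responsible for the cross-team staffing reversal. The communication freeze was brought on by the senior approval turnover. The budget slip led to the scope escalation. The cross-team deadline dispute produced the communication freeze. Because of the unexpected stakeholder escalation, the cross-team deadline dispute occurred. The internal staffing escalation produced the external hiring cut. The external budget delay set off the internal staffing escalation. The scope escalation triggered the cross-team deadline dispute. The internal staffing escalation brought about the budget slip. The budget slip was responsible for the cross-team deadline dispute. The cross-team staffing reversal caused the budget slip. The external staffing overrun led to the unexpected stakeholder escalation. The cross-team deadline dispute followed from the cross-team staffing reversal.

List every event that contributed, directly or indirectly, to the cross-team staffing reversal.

Immediate cause of the cross-team staffing reversal: the external hiring cut.
Further upstream: the external budget delay, the internal staffing escalation.

the external budget delay, the external hiring cut, the internal staffing escalation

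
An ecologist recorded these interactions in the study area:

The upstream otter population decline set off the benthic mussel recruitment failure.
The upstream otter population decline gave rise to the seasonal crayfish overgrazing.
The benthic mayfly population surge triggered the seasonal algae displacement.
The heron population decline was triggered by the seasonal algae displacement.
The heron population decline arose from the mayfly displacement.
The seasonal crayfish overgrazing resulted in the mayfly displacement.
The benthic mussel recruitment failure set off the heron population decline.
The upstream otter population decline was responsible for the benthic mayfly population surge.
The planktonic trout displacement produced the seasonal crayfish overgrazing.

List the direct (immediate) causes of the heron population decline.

the benthic mussel recruitment failure, the mayfly displacement, the seasonal algae displacement

Upstream contributors include the upstream otter population decline, the seasonal crayfish overgrazing, the benthic mayfly population surge, the planktonic trout displacement, but only the benthic mussel recruitment failure, the mayfly displacement, the seasonal algae displacement feed directly into the heron population decline.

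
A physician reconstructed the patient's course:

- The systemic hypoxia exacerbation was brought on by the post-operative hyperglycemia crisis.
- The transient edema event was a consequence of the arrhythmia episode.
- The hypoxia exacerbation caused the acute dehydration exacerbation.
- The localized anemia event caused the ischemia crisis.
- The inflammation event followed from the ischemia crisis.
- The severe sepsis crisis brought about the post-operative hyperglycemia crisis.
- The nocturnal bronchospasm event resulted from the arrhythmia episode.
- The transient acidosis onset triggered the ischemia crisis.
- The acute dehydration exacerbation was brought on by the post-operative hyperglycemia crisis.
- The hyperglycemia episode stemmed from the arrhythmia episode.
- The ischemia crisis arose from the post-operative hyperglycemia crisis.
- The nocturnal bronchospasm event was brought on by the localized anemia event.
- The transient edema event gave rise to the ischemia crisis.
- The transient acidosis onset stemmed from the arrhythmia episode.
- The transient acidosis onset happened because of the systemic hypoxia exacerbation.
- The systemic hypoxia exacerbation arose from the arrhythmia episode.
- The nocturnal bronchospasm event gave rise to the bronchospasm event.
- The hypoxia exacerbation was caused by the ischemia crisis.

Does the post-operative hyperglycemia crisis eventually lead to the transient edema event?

No

The post-operative hyperglycemia crisis leads to the systemic hypoxia exacerbation, the transient acidosis onset, the ischemia crisis, the hypoxia exacerbation, the acute dehydration exacerbation, the inflammation event; the transient edema event is not among them.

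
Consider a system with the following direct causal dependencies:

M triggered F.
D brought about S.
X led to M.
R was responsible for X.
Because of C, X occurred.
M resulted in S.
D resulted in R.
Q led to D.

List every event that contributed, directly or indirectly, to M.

Immediate cause of M: X.
Further upstream: Q, D, R, C.

C, D, Q, R, X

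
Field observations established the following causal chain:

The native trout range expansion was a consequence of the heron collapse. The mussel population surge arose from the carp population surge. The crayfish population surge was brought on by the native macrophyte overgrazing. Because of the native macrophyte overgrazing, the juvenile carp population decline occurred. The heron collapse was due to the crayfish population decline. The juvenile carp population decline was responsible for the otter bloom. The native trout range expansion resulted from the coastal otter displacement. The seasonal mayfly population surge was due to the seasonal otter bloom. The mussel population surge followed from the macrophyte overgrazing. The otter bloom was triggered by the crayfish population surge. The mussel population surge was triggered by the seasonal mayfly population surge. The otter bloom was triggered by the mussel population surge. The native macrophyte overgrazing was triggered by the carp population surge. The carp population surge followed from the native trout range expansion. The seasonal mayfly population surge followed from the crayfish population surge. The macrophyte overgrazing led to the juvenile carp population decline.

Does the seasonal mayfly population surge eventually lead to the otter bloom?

Yes

There is a causal chain: the seasonal mayfly population surge → the mussel population surge → the otter bloom.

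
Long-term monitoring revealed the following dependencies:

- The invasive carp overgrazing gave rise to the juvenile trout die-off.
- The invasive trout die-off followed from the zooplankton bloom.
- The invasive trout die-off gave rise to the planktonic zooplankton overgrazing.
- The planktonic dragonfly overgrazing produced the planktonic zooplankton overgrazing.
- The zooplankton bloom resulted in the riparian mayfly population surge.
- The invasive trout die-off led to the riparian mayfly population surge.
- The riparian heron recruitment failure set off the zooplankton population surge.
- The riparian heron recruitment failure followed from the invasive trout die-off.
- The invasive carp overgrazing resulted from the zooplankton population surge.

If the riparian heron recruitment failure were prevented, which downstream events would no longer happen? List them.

Downstream of the riparian heron recruitment failure: the zooplankton population surge, the invasive carp overgrazing, the juvenile trout die-off.

the invasive carp overgrazing, the juvenile trout die-off, the zooplankton population surge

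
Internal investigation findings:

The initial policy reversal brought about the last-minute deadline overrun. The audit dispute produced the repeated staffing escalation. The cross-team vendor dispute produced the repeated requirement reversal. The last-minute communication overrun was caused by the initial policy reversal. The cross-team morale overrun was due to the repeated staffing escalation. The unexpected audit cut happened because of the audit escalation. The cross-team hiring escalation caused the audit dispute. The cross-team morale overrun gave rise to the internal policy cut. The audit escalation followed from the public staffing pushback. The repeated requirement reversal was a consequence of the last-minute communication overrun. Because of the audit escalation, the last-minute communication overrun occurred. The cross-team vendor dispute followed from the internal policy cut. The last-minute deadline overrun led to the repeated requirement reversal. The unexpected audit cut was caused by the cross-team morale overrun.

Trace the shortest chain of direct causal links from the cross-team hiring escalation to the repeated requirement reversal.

the cross-team hiring escalation → the audit dispute → the repeated staffing escalation → the cross-team morale overrun → the internal policy cut → the cross-team vendor dispute → the repeated requirement reversal

the cross-team hiring escalation → the audit dispute
the audit dispute → the repeated staffing escalation
the repeated staffing escalation → the cross-team morale overrun
the cross-team morale overrun → the internal policy cut
the internal policy cut → the cross-team vendor dispute
the cross-team vendor dispute → the repeated requirement reversal
Length: 6 steps.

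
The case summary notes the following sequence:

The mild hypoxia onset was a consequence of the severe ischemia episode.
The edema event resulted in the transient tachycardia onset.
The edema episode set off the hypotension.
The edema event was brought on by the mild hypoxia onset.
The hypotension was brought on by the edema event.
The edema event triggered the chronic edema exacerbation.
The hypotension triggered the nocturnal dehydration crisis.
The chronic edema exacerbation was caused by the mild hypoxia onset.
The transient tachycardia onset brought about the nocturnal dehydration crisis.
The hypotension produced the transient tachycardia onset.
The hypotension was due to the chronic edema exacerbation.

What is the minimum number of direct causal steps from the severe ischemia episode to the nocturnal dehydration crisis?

4

Shortest chain: the severe ischemia episode → the mild hypoxia onset → the edema event → the hypotension → the nocturnal dehydration crisis.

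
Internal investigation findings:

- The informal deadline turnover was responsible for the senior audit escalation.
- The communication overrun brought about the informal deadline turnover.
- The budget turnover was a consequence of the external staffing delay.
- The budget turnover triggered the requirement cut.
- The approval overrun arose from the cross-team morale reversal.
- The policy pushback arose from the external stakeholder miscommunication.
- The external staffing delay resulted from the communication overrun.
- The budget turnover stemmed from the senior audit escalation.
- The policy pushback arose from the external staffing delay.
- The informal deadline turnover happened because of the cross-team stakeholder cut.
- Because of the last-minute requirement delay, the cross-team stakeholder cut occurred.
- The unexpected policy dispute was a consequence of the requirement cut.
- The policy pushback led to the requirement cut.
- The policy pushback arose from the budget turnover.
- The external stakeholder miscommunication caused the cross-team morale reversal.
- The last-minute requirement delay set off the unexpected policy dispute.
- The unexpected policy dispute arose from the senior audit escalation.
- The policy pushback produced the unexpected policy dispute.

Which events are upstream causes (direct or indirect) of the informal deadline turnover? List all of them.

Immediate causes of the informal deadline turnover: the cross-team stakeholder cut, the communication overrun.
Further upstream: the last-minute requirement delay.

the communication overrun, the cross-team stakeholder cut, the last-minute requirement delay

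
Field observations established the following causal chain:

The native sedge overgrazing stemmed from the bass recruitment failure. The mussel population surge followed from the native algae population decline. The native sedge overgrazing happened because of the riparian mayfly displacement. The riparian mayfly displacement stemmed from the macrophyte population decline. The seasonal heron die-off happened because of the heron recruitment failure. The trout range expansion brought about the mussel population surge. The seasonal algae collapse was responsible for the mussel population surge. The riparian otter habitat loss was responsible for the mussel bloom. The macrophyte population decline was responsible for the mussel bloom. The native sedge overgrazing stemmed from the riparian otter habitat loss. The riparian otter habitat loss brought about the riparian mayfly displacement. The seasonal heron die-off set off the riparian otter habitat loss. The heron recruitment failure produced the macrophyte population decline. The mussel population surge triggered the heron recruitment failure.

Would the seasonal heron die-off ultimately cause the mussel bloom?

There is a causal chain: the seasonal heron die-off → the riparian otter habitat loss → the mussel bloom.

Yes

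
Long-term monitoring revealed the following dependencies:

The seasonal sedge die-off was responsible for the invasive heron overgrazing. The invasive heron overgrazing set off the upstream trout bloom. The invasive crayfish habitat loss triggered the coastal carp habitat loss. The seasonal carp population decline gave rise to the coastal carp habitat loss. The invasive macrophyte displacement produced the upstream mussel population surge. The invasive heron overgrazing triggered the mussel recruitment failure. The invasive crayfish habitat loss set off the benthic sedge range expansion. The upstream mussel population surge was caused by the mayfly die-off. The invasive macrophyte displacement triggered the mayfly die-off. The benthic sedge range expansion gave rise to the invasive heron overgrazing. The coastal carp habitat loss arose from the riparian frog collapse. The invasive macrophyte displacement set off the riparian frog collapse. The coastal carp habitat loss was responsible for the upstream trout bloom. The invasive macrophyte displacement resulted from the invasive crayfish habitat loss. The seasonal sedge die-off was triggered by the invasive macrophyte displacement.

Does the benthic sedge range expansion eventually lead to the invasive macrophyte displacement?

No

The benthic sedge range expansion leads to the invasive heron overgrazing, the upstream trout bloom, the mussel recruitment failure; the invasive macrophyte displacement is not among them.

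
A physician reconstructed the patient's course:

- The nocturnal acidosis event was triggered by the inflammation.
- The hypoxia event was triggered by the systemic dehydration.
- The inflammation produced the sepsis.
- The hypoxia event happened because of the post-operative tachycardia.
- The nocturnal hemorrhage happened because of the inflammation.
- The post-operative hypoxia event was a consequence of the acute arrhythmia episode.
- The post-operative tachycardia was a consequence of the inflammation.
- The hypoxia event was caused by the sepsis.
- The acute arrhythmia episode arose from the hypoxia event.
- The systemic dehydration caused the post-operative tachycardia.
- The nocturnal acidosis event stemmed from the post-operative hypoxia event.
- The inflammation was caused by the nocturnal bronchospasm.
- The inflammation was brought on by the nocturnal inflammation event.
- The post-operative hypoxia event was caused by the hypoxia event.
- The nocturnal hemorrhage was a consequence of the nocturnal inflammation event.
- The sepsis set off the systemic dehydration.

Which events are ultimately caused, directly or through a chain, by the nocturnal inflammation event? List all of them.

Direct effects: the inflammation, the nocturnal hemorrhage.
2 steps out: the sepsis, the post-operative tachycardia, the nocturnal acidosis event.
3 steps out: the systemic dehydration, the hypoxia event.
4 steps out: the acute arrhythmia episode, the post-operative hypoxia event.
Not reachable from it: the nocturnal bronchospasm.

the acute arrhythmia episode, the hypoxia event, the inflammation, the nocturnal acidosis event, the nocturnal hemorrhage, the post-operative hypoxia event, the post-operative tachycardia, the sepsis, the systemic dehydration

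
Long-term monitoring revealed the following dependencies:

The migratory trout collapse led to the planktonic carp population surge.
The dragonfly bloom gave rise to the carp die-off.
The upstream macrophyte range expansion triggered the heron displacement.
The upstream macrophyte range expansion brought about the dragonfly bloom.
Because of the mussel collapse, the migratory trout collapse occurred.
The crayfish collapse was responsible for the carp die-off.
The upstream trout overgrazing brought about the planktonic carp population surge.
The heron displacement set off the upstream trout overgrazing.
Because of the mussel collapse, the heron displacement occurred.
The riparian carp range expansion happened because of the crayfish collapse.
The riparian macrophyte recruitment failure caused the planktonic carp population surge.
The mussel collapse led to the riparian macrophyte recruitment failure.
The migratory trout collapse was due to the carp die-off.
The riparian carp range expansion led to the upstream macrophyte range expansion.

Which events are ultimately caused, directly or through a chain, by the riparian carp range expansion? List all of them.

Direct effects: the upstream macrophyte range expansion.
2 steps out: the dragonfly bloom, the heron displacement.
3 steps out: the carp die-off, the upstream trout overgrazing.
4 steps out: the migratory trout collapse, the planktonic carp population surge.
Not reachable from it: the crayfish collapse, the mussel collapse, the riparian macrophyte recruitment failure.

the carp die-off, the dragonfly bloom, the heron displacement, the migratory trout collapse, the planktonic carp population surge, the upstream macrophyte range expansion, the upstream trout overgrazing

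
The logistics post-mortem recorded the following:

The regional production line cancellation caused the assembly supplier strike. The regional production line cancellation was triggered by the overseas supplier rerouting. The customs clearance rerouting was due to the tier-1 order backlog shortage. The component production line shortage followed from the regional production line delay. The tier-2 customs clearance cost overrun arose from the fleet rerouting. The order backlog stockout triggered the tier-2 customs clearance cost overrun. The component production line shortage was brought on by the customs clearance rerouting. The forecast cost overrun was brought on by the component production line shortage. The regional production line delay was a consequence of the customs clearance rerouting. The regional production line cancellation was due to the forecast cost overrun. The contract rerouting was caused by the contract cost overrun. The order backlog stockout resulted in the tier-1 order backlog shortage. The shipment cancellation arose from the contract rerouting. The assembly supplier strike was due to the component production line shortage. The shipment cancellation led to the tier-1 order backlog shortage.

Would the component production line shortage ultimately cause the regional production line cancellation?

There is a causal chain: the component production line shortage → the forecast cost overrun → the regional production line cancellation.

Yes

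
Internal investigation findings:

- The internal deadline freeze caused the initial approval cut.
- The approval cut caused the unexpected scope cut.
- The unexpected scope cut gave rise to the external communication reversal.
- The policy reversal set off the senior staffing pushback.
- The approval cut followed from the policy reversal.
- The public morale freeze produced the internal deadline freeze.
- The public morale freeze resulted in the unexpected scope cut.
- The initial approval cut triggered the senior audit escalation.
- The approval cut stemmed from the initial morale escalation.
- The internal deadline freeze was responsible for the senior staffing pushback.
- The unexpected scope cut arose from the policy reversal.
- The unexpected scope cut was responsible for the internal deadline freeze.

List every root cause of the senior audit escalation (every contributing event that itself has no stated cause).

the initial morale escalation, the policy reversal, the public morale freeze

Tracing upstream from the senior audit escalation: the senior audit escalation ← the initial approval cut ← the internal deadline freeze ← the unexpected scope cut ← the policy reversal.
A separate upstream branch: the senior audit escalation ← the initial approval cut ← the internal deadline freeze ← the unexpected scope cut ← the approval cut ← the initial morale escalation.
A separate upstream branch: the senior audit escalation ← the initial approval cut ← the internal deadline freeze ← the public morale freeze.
Each of those chain origins has no stated cause.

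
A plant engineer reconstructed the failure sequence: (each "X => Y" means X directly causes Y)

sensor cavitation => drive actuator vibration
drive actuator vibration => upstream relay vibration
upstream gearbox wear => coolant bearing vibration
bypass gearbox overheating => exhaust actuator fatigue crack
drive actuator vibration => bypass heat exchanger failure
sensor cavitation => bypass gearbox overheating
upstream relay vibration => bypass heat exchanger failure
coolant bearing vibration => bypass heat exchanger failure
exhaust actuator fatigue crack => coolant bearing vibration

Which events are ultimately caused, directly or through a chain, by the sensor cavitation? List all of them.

Direct effects: the bypass gearbox overheating, the drive actuator vibration.
2 steps out: the exhaust actuator fatigue crack, the upstream relay vibration, the bypass heat exchanger failure.
3 steps out: the coolant bearing vibration.
Not reachable from it: the upstream gearbox wear.

the bypass gearbox overheating, the bypass heat exchanger failure, the coolant bearing vibration, the drive actuator vibration, the exhaust actuator fatigue crack, the upstream relay vibration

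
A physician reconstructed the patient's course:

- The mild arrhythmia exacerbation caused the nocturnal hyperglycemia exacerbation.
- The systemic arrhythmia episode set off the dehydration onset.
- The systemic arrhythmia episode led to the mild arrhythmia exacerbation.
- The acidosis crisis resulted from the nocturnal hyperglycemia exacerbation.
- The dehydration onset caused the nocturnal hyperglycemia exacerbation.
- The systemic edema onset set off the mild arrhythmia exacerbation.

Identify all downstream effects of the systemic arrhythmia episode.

Direct effects: the mild arrhythmia exacerbation, the dehydration onset.
2 steps out: the nocturnal hyperglycemia exacerbation.
3 steps out: the acidosis crisis.
Not reachable from it: the systemic edema onset.

the acidosis crisis, the dehydration onset, the mild arrhythmia exacerbation, the nocturnal hyperglycemia exacerbation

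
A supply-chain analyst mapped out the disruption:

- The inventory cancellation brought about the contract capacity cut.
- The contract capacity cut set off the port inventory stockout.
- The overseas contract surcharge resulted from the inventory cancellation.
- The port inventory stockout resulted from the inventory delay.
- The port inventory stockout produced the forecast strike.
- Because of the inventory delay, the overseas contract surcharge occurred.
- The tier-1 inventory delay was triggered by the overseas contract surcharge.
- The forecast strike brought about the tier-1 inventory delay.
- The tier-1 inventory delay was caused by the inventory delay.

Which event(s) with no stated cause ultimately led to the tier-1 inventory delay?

the inventory cancellation, the inventory delay

Tracing upstream from the tier-1 inventory delay: the tier-1 inventory delay ← the overseas contract surcharge ← the inventory cancellation.
A separate upstream branch: the tier-1 inventory delay ← the inventory delay.
Each of those chain origins has no stated cause.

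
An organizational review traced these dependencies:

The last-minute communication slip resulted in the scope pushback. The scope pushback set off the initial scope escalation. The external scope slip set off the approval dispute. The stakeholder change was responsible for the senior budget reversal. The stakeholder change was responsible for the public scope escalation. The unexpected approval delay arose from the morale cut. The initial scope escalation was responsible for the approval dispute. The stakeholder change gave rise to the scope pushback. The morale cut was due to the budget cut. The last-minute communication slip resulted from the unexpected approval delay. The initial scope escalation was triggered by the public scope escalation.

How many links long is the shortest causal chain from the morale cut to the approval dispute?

Shortest chain: the morale cut → the unexpected approval delay → the last-minute communication slip → the scope pushback → the initial scope escalation → the approval dispute.

5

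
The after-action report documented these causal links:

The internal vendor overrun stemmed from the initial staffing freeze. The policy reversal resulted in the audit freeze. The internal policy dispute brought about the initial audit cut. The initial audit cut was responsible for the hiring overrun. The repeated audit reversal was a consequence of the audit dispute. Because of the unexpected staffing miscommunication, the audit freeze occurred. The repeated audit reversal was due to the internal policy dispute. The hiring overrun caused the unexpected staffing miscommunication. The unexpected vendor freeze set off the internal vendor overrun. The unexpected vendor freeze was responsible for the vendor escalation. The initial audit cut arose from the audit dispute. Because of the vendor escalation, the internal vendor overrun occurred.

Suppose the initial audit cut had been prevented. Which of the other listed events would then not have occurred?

Downstream of the initial audit cut: the hiring overrun, the unexpected staffing miscommunication, the audit freeze.
Of those, still caused via another path: the audit freeze.
The remainder have no surviving cause.

the hiring overrun, the unexpected staffing miscommunication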